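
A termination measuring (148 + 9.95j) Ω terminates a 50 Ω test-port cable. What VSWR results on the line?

VSWR ≈ 2.98

Γ = (Z_L − Z_0)/(Z_L + Z_0) = (98 + j9.95)/(198 + j9.95)
|Γ| = 98.5/198 = 0.497
VSWR = (1 + |Γ|)/(1 − |Γ|) = 1.5/0.503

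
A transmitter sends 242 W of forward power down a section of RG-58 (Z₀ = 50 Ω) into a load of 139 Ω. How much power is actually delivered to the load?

P_delivered ≈ 188 W

Γ = (139 − 50)/(139 + 50) = 0.471
|Γ|² = 0.222
P_refl = |Γ|²·P_inc = 53.7 W, P_del = (1 − |Γ|²)·P_inc = 188 W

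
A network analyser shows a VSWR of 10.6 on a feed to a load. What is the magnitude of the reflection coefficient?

|Γ| ≈ 0.828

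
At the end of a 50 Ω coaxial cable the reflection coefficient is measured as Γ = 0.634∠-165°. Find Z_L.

Z_L = Z_0·(1 + Γ)/(1 − Γ) = 50·(0.388 − j0.164)/(1.61 + j0.164)

Z_L ≈ 11.4 − j6.25 Ω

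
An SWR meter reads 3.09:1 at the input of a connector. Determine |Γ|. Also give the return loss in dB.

|Γ| ≈ 0.511; return loss ≈ 5.83 dB

|Γ| = (S − 1)/(S + 1) = (3.09 − 1)/(3.09 + 1) = 2.09/4.09
RL = −20·log₁₀|Γ| = −20·log₁₀(0.511)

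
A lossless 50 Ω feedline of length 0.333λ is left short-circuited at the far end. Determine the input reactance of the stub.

βl = 2π × 0.333 = 120°
tan(βl) = -1.74
For a short-circuited stub, Z_in = jZ_0·tan(βl)

X_in ≈ -87 Ω (capacitive)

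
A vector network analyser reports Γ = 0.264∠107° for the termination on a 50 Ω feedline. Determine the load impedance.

Z_L ≈ 38 + j20.6 Ω

Z_L = Z_0·(1 + Γ)/(1 − Γ) = 50·(0.923 + j0.252)/(1.08 − j0.252)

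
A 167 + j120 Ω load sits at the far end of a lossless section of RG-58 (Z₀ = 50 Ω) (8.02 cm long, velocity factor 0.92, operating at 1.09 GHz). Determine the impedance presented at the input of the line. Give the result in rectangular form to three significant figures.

λ = v/f = 0.92·c / 1.09 GHz = 0.253 m
βl = 2π·l/λ = 2π × 0.317 = 114°
tan(βl) = tan(114°) = -2.24
Z_in = Z_0·(Z_L + jZ_0·tanβl)/(Z_0 + jZ_L·tanβl)
     = 50·(167 + j7.82)/(319 − j375)

Z_in ≈ 10.4 + j13.4 Ω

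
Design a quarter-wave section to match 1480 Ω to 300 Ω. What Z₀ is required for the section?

Z_qwt = √(Z_0·R_L) = √(300 × 1480) = √444000

Z_qwt ≈ 666 Ω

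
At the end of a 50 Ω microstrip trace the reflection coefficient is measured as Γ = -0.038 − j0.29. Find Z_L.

Z_L = Z_0·(1 + Γ)/(1 − Γ) = 50·(0.962 − j0.29)/(1.04 + j0.29)

Z_L ≈ 39.4 − j25 Ω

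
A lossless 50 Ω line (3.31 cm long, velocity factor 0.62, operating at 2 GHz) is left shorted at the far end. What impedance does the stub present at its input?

Z_in ≈ −j63.7 Ω

λ = v/f = 0.62·c / 2 GHz = 0.093 m
βl = 2π·l/λ = 2π × 0.356 = 128°
tan(βl) = -1.27
For a shorted stub, Z_in = jZ_0·tan(βl)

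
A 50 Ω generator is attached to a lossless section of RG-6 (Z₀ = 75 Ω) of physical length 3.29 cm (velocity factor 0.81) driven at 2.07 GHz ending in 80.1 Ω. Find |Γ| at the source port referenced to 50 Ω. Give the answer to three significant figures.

λ = v/f = 0.81·c / 2.07 GHz = 0.117 m
βl = 2π·l/λ = 2π × 0.28 = 101°
tan(βl) = -5.2
Z_in = Z_0·(Z_L + jZ_0·tanβl)/(Z_0 + jZ_L·tanβl) = 70.5 + j1.72 Ω
Γ_s = (Z_in − Z_s)/(Z_in + Z_s) = (20.5 + j1.72)/(121 + j1.72), |Γ_s| = 0.171

|Γ| ≈ 0.171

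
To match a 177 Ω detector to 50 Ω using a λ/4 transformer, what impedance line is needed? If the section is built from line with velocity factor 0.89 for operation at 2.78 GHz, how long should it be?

Z_qwt = √(Z_0·R_L) = √(50 × 177) = √8850
λ = 0.89·c/f = 0.096 m, so l = λ/4 = 0.024 m

Z_qwt ≈ 94.1 Ω; length ≈ 2.4 cm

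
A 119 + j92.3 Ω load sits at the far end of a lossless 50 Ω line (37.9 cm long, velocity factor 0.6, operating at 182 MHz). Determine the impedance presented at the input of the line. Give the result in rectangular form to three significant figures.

Z_in ≈ 18.4 + j32.6 Ω

λ = v/f = 0.6·c / 182 MHz = 0.989 m
βl = 2π·l/λ = 2π × 0.383 = 138°
tan(βl) = tan(138°) = -0.902
Z_in = Z_0·(Z_L + jZ_0·tanβl)/(Z_0 + jZ_L·tanβl)
     = 50·(119 + j47.2)/(133 − j107)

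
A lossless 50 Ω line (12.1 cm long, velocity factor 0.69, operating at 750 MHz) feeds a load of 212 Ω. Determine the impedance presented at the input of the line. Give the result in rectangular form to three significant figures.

λ = v/f = 0.69·c / 750 MHz = 0.276 m
βl = 2π·l/λ = 2π × 0.438 = 158°
tan(βl) = tan(158°) = -0.408
Z_in = Z_0·(Z_L + jZ_0·tanβl)/(Z_0 + jZ_L·tanβl)
     = 50·(212 − j20.4)/(50 − j86.4)

Z_in ≈ 62 + j86.8 Ω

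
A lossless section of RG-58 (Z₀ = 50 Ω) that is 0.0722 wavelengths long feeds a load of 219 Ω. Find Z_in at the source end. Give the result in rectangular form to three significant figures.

βl = 2π × 0.0722 = 26°
tan(βl) = tan(26°) = 0.488
Z_in = Z_0·(Z_L + jZ_0·tanβl)/(Z_0 + jZ_L·tanβl)
     = 50·(219 + j24.4)/(50 + j107)

Z_in ≈ 48.7 − j79.7 Ω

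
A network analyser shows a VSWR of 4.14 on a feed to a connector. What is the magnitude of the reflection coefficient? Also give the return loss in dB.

|Γ| ≈ 0.611; return loss ≈ 4.28 dB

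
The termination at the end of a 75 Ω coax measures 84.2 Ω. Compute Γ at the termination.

Γ = (Z_L − Z_0)/(Z_L + Z_0) = (84.2 − 75)/(84.2 + 75) = 9.2/159.2

Γ = 0.0578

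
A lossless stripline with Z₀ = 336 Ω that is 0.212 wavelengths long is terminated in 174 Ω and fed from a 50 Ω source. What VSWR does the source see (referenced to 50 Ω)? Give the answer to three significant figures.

βl = 2π × 0.212 = 76.3°
tan(βl) = 4.11
Z_in = Z_0·(Z_L + jZ_0·tanβl)/(Z_0 + jZ_L·tanβl) = 563 + j183 Ω
Γ_s = (Z_in − Z_s)/(Z_in + Z_s) = (513 + j183)/(613 + j183), |Γ_s| = 0.851
VSWR = (1 + |Γ_s|)/(1 − |Γ_s|)

VSWR ≈ 12.5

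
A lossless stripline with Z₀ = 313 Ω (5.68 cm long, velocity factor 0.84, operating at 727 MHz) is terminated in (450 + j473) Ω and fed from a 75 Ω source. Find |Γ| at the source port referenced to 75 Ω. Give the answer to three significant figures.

|Γ| ≈ 0.811

λ = v/f = 0.84·c / 727 MHz = 0.347 m
βl = 2π·l/λ = 2π × 0.164 = 59°
tan(βl) = 1.66
Z_in = Z_0·(Z_L + jZ_0·tanβl)/(Z_0 + jZ_L·tanβl) = 212 − j322 Ω
Γ_s = (Z_in − Z_s)/(Z_in + Z_s) = (137 − j322)/(287 − j322), |Γ_s| = 0.811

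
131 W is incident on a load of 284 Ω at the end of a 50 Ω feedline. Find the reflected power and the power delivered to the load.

Γ = (284 − 50)/(284 + 50) = 0.701
|Γ|² = 0.491
P_refl = |Γ|²·P_inc = 64.3 W, P_del = (1 − |Γ|²)·P_inc = 66.7 W

P_reflected ≈ 64.3 W; P_delivered ≈ 66.7 W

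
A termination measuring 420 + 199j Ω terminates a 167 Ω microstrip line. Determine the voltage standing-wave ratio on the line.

VSWR ≈ 3.16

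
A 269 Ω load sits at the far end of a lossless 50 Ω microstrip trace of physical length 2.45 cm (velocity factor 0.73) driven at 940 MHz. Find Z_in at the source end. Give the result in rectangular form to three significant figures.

λ = v/f = 0.73·c / 940 MHz = 0.233 m
βl = 2π·l/λ = 2π × 0.105 = 37.9°
tan(βl) = tan(37.9°) = 0.777
Z_in = Z_0·(Z_L + jZ_0·tanβl)/(Z_0 + jZ_L·tanβl)
     = 50·(269 + j38.9)/(50 + j209)

Z_in ≈ 23.3 − j58.7 Ω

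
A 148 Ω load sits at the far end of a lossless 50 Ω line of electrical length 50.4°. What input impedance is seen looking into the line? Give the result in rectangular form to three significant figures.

Z_in ≈ 26.4 − j34 Ω

tan(βl) = tan(50.4°) = 1.21
Z_in = Z_0·(Z_L + jZ_0·tanβl)/(Z_0 + jZ_L·tanβl)
     = 50·(148 + j60.4)/(50 + j179)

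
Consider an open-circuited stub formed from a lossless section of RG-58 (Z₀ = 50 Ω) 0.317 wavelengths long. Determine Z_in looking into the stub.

Z_in ≈ +j22.4 Ω

βl = 2π × 0.317 = 114°
tan(βl) = -2.23
For an open-circuited stub, Z_in = −jZ_0·cot(βl) = −jZ_0/tan(βl)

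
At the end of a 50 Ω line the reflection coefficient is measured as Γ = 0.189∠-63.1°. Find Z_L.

Z_L = Z_0·(1 + Γ)/(1 − Γ) = 50·(1.09 − j0.169)/(0.914 + j0.169)

Z_L ≈ 55.8 − j19.5 Ω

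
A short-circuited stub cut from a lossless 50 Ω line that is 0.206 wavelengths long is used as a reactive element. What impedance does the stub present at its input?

βl = 2π × 0.206 = 74.2°
tan(βl) = 3.52
For a short-circuited stub, Z_in = jZ_0·tan(βl)

Z_in ≈ +j176 Ω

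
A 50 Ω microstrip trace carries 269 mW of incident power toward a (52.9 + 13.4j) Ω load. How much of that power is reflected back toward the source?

P_reflected ≈ 4.7 mW

|Γ| = |(2.9 + j13.4)/(102.9 + j13.4)| = 0.132
|Γ|² = 0.0175
P_refl = |Γ|²·P_inc = 4.7 mW, P_del = (1 − |Γ|²)·P_inc = 264 mW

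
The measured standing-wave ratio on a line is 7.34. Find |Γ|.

|Γ| ≈ 0.76

|Γ| = (S − 1)/(S + 1) = (7.34 − 1)/(7.34 + 1) = 6.34/8.34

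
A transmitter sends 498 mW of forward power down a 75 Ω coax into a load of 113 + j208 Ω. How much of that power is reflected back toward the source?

P_reflected ≈ 283 mW

|Γ| = |(38 + j208)/(188 + j208)| = 0.754
|Γ|² = 0.569
P_refl = |Γ|²·P_inc = 283 mW, P_del = (1 − |Γ|²)·P_inc = 215 mW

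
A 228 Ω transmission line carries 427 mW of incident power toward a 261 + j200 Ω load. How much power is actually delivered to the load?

|Γ| = |(33 + j200)/(489 + j200)| = 0.384
|Γ|² = 0.147
P_refl = |Γ|²·P_inc = 62.9 mW, P_del = (1 − |Γ|²)·P_inc = 364 mW

P_delivered ≈ 364 mW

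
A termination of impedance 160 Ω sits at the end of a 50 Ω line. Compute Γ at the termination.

Γ = (Z_L − Z_0)/(Z_L + Z_0) = (160 − 50)/(160 + 50) = 110/210

Γ = 0.524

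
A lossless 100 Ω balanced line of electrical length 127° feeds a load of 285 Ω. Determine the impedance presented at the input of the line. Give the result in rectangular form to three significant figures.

Z_in ≈ 51.4 + j61.8 Ω

tan(βl) = tan(127°) = -1.33
Z_in = Z_0·(Z_L + jZ_0·tanβl)/(Z_0 + jZ_L·tanβl)
     = 100·(285 − j133)/(100 − j378)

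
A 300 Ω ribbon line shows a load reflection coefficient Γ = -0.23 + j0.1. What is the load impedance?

Z_L = Z_0·(1 + Γ)/(1 − Γ) = 300·(0.77 + j0.1)/(1.23 − j0.1)

Z_L ≈ 185 + j39.4 Ω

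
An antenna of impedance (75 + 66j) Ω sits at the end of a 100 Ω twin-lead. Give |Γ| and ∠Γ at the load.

Γ ≈ 0.377 ∠ 90.1°

Γ = (Z_L − Z_0)/(Z_L + Z_0) = (-25 + j66)/(175 + j66)
|Γ| = 70.6/187 = 0.377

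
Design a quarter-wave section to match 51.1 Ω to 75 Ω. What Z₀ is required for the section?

Z_qwt = √(Z_0·R_L) = √(75 × 51.1) = √3832

Z_qwt ≈ 61.9 Ω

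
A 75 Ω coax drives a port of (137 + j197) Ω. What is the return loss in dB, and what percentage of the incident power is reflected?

Γ = (62 + j197)/(212 + j197), |Γ| = 0.714
RL = −20·log₁₀(0.714) = 2.93 dB
P_refl/P_inc = |Γ|² = 0.509

RL ≈ 2.93 dB; 50.9% of incident power reflected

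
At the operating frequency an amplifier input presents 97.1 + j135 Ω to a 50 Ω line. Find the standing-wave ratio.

Γ = (Z_L − Z_0)/(Z_L + Z_0) = (47.1 + j135)/(147.1 + j135)
|Γ| = 143/200 = 0.716
VSWR = (1 + |Γ|)/(1 − |Γ|) = 1.72/0.284

VSWR ≈ 6.05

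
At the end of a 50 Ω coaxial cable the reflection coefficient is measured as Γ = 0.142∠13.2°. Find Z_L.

Z_L ≈ 65.9 + j4.36 Ω

Z_L = Z_0·(1 + Γ)/(1 − Γ) = 50·(1.14 + j0.0324)/(0.862 − j0.0324)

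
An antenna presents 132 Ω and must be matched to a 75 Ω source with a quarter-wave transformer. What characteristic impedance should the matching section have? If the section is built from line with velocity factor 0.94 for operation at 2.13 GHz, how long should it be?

Z_qwt ≈ 99.5 Ω; length ≈ 3.31 cm

Z_qwt = √(Z_0·R_L) = √(75 × 132) = √9900
λ = 0.94·c/f = 0.132 m, so l = λ/4 = 0.0331 m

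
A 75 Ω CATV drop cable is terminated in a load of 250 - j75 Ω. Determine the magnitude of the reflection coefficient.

Γ = (Z_L − Z_0)/(Z_L + Z_0) = (175 − j75)/(325 − j75)
|Γ| = 190/334

|Γ| ≈ 0.571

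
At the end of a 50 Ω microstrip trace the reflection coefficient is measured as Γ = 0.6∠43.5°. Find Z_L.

Z_L = Z_0·(1 + Γ)/(1 − Γ) = 50·(1.44 + j0.413)/(0.565 − j0.413)

Z_L ≈ 65.4 + j84.4 Ω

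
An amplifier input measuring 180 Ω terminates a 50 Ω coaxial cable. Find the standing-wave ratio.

VSWR ≈ 3.6

For a purely resistive load, VSWR = R_L/Z_0 or Z_0/R_L (whichever > 1) = 180/50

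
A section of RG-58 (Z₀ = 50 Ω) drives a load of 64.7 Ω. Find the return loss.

Γ = (64.7 − 50)/(64.7 + 50) = 0.128
RL = −20·log₁₀|Γ| = −20·log₁₀(0.128)

RL ≈ 17.8 dB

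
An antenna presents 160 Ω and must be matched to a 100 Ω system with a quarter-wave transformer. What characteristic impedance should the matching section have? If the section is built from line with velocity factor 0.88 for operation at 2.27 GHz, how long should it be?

Z_qwt ≈ 126 Ω; length ≈ 2.91 cm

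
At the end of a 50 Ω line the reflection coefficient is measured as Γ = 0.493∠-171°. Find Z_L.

Z_L ≈ 17.1 − j3.48 Ω

Z_L = Z_0·(1 + Γ)/(1 − Γ) = 50·(0.513 − j0.0771)/(1.49 + j0.0771)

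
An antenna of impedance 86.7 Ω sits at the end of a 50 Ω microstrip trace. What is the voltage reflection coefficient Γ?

Γ = 0.268

Γ = (Z_L − Z_0)/(Z_L + Z_0) = (86.7 − 50)/(86.7 + 50) = 36.7/136.7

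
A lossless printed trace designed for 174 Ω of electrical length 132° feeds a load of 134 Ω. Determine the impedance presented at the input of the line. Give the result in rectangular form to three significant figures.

Z_in ≈ 173 − j45.4 Ω

tan(βl) = tan(132°) = -1.11
Z_in = Z_0·(Z_L + jZ_0·tanβl)/(Z_0 + jZ_L·tanβl)
     = 174·(134 − j193)/(174 − j149)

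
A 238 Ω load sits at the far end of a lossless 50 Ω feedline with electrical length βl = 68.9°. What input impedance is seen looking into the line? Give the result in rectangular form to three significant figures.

tan(βl) = tan(68.9°) = 2.59
Z_in = Z_0·(Z_L + jZ_0·tanβl)/(Z_0 + jZ_L·tanβl)
     = 50·(238 + j130)/(50 + j617)

Z_in ≈ 12 − j18.3 Ω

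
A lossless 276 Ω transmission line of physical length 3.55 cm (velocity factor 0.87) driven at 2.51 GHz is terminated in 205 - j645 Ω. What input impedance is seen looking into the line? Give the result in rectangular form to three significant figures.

Z_in ≈ 85.3 + j373 Ω

λ = v/f = 0.87·c / 2.51 GHz = 0.104 m
βl = 2π·l/λ = 2π × 0.341 = 123°
tan(βl) = tan(123°) = -1.55
Z_in = Z_0·(Z_L + jZ_0·tanβl)/(Z_0 + jZ_L·tanβl)
     = 276·(205 − j1070)/(-721 − j317)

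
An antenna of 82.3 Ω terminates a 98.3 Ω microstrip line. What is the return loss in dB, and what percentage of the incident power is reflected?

RL ≈ 21.1 dB; 0.785% of incident power reflected

Γ = (82.3 − 98.3)/(82.3 + 98.3) = -0.0886
RL = −20·log₁₀(0.0886) = 21.1 dB
P_refl/P_inc = |Γ|² = 0.00785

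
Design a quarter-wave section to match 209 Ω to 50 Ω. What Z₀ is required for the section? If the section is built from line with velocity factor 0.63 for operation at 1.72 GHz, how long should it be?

Z_qwt ≈ 102 Ω; length ≈ 2.75 cm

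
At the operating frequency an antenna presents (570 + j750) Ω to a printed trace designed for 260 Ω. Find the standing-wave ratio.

VSWR ≈ 6.28

Γ = (Z_L − Z_0)/(Z_L + Z_0) = (310 + j750)/(830 + j750)
|Γ| = 812/1120 = 0.725
VSWR = (1 + |Γ|)/(1 − |Γ|) = 1.73/0.275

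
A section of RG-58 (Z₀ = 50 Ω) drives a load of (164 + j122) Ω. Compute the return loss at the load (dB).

RL ≈ 3.38 dB

Γ = (114 + j122)/(214 + j122), |Γ| = 0.678
RL = −20·log₁₀|Γ| = −20·log₁₀(0.678)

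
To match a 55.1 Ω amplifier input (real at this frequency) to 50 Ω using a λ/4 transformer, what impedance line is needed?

Z_qwt = √(Z_0·R_L) = √(50 × 55.1) = √2755

Z_qwt ≈ 52.5 Ω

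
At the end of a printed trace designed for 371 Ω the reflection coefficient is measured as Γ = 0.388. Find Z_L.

Z_L ≈ 841 Ω

Z_L = Z_0·(1 + Γ)/(1 − Γ) = 371·(1.39)/(0.612)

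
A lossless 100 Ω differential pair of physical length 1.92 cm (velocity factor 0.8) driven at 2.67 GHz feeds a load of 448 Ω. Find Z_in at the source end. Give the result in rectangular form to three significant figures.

λ = v/f = 0.8·c / 2.67 GHz = 0.0899 m
βl = 2π·l/λ = 2π × 0.214 = 76.9°
tan(βl) = tan(76.9°) = 4.3
Z_in = Z_0·(Z_L + jZ_0·tanβl)/(Z_0 + jZ_L·tanβl)
     = 100·(448 + j430)/(100 + j1920)

Z_in ≈ 23.5 − j22.1 Ω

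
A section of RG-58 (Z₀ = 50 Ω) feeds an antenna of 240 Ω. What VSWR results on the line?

VSWR ≈ 4.8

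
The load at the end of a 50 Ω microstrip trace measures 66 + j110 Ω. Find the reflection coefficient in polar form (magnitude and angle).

Γ ≈ 0.695 ∠ 38.2°

Γ = (Z_L − Z_0)/(Z_L + Z_0) = (16 + j110)/(116 + j110)
|Γ| = 111/160 = 0.695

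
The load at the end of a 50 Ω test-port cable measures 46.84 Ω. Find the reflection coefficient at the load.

Γ = -0.0326

Γ = (Z_L − Z_0)/(Z_L + Z_0) = (46.84 − 50)/(46.84 + 50) = -3.16/96.84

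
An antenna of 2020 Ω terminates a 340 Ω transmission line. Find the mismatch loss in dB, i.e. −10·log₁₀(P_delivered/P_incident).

Γ = (2020 − 340)/(2020 + 340) = 0.712
|Γ|² = 0.507, so P_del/P_inc = 1 − |Γ|² = 0.493
ML = −10·log₁₀(1 − |Γ|²)

mismatch loss ≈ 3.07 dB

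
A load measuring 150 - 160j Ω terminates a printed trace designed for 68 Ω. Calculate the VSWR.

Γ = (Z_L − Z_0)/(Z_L + Z_0) = (82 − j160)/(218 − j160)
|Γ| = 180/270 = 0.665
VSWR = (1 + |Γ|)/(1 − |Γ|) = 1.66/0.335

VSWR ≈ 4.97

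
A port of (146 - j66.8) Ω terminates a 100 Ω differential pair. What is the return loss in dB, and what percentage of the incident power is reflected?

Γ = (46 − j66.8)/(246 − j66.8), |Γ| = 0.318
RL = −20·log₁₀(0.318) = 9.95 dB
P_refl/P_inc = |Γ|² = 0.101

RL ≈ 9.95 dB; 10.1% of incident power reflected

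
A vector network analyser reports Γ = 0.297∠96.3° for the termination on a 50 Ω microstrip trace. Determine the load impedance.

Z_L = Z_0·(1 + Γ)/(1 − Γ) = 50·(0.967 + j0.295)/(1.03 − j0.295)

Z_L ≈ 39.5 + j25.6 Ω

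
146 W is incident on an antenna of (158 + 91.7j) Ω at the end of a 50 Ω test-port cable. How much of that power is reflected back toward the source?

|Γ| = |(108 + j91.7)/(208 + j91.7)| = 0.623
|Γ|² = 0.388
P_refl = |Γ|²·P_inc = 56.7 W, P_del = (1 − |Γ|²)·P_inc = 89.3 W

P_reflected ≈ 56.7 W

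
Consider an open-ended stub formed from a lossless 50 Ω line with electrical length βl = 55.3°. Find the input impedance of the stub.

tan(βl) = 1.44
For an open-ended stub, Z_in = −jZ_0·cot(βl) = −jZ_0/tan(βl)

Z_in ≈ −j34.6 Ω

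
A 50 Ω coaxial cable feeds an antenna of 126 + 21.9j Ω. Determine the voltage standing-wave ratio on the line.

VSWR ≈ 2.61

Γ = (Z_L − Z_0)/(Z_L + Z_0) = (76 + j21.9)/(176 + j21.9)
|Γ| = 79.1/177 = 0.446
VSWR = (1 + |Γ|)/(1 − |Γ|) = 1.45/0.554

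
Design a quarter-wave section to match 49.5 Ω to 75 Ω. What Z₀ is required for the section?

Z_qwt ≈ 60.9 Ω

Z_qwt = √(Z_0·R_L) = √(75 × 49.5) = √3712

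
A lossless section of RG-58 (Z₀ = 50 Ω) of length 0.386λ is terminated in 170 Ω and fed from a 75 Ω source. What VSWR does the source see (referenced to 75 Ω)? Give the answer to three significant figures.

VSWR ≈ 3.54

βl = 2π × 0.386 = 139°
tan(βl) = -0.871
Z_in = Z_0·(Z_L + jZ_0·tanβl)/(Z_0 + jZ_L·tanβl) = 30.6 + j47.1 Ω
Γ_s = (Z_in − Z_s)/(Z_in + Z_s) = (-44.4 + j47.1)/(106 + j47.1), |Γ_s| = 0.56
VSWR = (1 + |Γ_s|)/(1 − |Γ_s|)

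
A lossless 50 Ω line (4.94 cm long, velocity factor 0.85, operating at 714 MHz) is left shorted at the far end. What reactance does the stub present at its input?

X_in ≈ 59.2 Ω (inductive)

λ = v/f = 0.85·c / 714 MHz = 0.357 m
βl = 2π·l/λ = 2π × 0.138 = 49.8°
tan(βl) = 1.18
For a shorted stub, Z_in = jZ_0·tan(βl)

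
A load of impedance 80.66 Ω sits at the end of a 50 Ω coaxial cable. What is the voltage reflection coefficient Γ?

Γ = 0.235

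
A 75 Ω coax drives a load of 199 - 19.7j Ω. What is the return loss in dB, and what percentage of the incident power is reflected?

RL ≈ 6.8 dB; 20.9% of incident power reflected

Γ = (124 − j19.7)/(274 − j19.7), |Γ| = 0.457
RL = −20·log₁₀(0.457) = 6.8 dB
P_refl/P_inc = |Γ|² = 0.209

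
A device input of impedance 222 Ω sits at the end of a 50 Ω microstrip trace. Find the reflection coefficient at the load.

Γ = (Z_L − Z_0)/(Z_L + Z_0) = (222 − 50)/(222 + 50) = 172/272

Γ = 0.632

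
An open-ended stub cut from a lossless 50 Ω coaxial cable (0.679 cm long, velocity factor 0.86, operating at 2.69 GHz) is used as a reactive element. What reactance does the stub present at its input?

λ = v/f = 0.86·c / 2.69 GHz = 0.0959 m
βl = 2π·l/λ = 2π × 0.0708 = 25.5°
tan(βl) = 0.477
For an open-ended stub, Z_in = −jZ_0·cot(βl) = −jZ_0/tan(βl)

X_in ≈ -105 Ω (capacitive)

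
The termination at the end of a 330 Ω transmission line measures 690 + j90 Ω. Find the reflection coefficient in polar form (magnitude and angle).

Γ ≈ 0.362 ∠ 8.99°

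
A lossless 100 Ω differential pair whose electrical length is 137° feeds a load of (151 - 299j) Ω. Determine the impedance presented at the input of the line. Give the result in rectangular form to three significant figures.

Z_in ≈ 54.5 + j176 Ω

tan(βl) = tan(137°) = -0.933
Z_in = Z_0·(Z_L + jZ_0·tanβl)/(Z_0 + jZ_L·tanβl)
     = 100·(151 − j392)/(-179 − j141)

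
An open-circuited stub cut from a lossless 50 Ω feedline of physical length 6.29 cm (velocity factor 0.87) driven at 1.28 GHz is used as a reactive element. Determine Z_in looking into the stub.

Z_in ≈ +j19.2 Ω

λ = v/f = 0.87·c / 1.28 GHz = 0.204 m
βl = 2π·l/λ = 2π × 0.308 = 111°
tan(βl) = -2.6
For an open-circuited stub, Z_in = −jZ_0·cot(βl) = −jZ_0/tan(βl)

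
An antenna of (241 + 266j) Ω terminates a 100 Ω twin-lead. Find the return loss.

Γ = (141 + j266)/(341 + j266), |Γ| = 0.696
RL = −20·log₁₀|Γ| = −20·log₁₀(0.696)

RL ≈ 3.15 dB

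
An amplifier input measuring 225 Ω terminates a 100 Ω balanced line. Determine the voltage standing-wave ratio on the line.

VSWR ≈ 2.25

Γ = (225 − 100)/(225 + 100) = 0.385
VSWR = (1 + 0.385)/(1 − 0.385)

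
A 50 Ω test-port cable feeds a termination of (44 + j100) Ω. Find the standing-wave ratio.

Γ = (Z_L − Z_0)/(Z_L + Z_0) = (-6 + j100)/(94 + j100)
|Γ| = 100/137 = 0.73
VSWR = (1 + |Γ|)/(1 − |Γ|) = 1.73/0.27

VSWR ≈ 6.41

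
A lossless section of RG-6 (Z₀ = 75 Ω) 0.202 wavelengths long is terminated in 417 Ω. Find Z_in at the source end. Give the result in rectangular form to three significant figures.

βl = 2π × 0.202 = 72.7°
tan(βl) = tan(72.7°) = 3.21
Z_in = Z_0·(Z_L + jZ_0·tanβl)/(Z_0 + jZ_L·tanβl)
     = 75·(417 + j241)/(75 + j1340)

Z_in ≈ 14.7 − j22.5 Ω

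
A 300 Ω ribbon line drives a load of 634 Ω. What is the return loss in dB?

Γ = (634 − 300)/(634 + 300) = 0.358
RL = −20·log₁₀|Γ| = −20·log₁₀(0.358)

RL ≈ 8.93 dB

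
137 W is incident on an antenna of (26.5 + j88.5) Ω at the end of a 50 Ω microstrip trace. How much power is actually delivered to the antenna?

P_delivered ≈ 53.1 W

|Γ| = |(-23.5 + j88.5)/(76.5 + j88.5)| = 0.783
|Γ|² = 0.613
P_refl = |Γ|²·P_inc = 83.9 W, P_del = (1 − |Γ|²)·P_inc = 53.1 W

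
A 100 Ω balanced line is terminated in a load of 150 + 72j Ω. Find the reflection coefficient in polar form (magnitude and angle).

Γ ≈ 0.337 ∠ 39.2°

Γ = (Z_L − Z_0)/(Z_L + Z_0) = (50 + j72)/(250 + j72)
|Γ| = 87.7/260 = 0.337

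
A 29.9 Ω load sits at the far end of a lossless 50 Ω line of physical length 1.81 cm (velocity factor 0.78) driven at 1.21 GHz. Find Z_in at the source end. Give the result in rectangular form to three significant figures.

λ = v/f = 0.78·c / 1.21 GHz = 0.193 m
βl = 2π·l/λ = 2π × 0.0936 = 33.7°
tan(βl) = tan(33.7°) = 0.667
Z_in = Z_0·(Z_L + jZ_0·tanβl)/(Z_0 + jZ_L·tanβl)
     = 50·(29.9 + j33.3)/(50 + j19.9)

Z_in ≈ 37.3 + j18.5 Ω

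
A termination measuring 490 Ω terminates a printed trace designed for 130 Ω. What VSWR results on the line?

VSWR ≈ 3.77

For a purely resistive load, VSWR = R_L/Z_0 or Z_0/R_L (whichever > 1) = 490/130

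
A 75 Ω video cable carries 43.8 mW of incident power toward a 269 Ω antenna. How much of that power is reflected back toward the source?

P_reflected ≈ 13.9 mW

Γ = (269 − 75)/(269 + 75) = 0.564
|Γ|² = 0.318
P_refl = |Γ|²·P_inc = 13.9 mW, P_del = (1 − |Γ|²)·P_inc = 29.9 mW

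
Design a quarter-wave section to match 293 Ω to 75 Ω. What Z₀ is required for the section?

Z_qwt ≈ 148 Ω

Z_qwt = √(Z_0·R_L) = √(75 × 293) = √21980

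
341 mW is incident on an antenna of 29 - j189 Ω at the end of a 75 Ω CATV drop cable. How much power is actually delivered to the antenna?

|Γ| = |(-46 − j189)/(104 − j189)| = 0.902
|Γ|² = 0.813
P_refl = |Γ|²·P_inc = 277 mW, P_del = (1 − |Γ|²)·P_inc = 63.7 mW

P_delivered ≈ 63.7 mW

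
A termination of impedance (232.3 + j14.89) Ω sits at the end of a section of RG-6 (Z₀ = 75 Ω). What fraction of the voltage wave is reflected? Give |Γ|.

Γ = (Z_L − Z_0)/(Z_L + Z_0) = (157.3 + j14.89)/(307.3 + j14.89)
|Γ| = 158/308

|Γ| ≈ 0.514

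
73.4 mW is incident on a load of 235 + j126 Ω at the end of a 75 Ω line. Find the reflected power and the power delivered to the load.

|Γ| = |(160 + j126)/(310 + j126)| = 0.609
|Γ|² = 0.37
P_refl = |Γ|²·P_inc = 27.2 mW, P_del = (1 − |Γ|²)·P_inc = 46.2 mW

P_reflected ≈ 27.2 mW; P_delivered ≈ 46.2 mW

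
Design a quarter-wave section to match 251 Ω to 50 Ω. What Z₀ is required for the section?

Z_qwt = √(Z_0·R_L) = √(50 × 251) = √12550

Z_qwt ≈ 112 Ω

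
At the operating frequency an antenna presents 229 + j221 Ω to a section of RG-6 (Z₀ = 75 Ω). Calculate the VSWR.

Γ = (Z_L − Z_0)/(Z_L + Z_0) = (154 + j221)/(304 + j221)
|Γ| = 269/376 = 0.717
VSWR = (1 + |Γ|)/(1 − |Γ|) = 1.72/0.283

VSWR ≈ 6.06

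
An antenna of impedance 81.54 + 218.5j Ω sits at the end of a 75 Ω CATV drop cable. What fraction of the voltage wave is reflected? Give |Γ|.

Γ = (Z_L − Z_0)/(Z_L + Z_0) = (6.54 + j218.5)/(156.5 + j218.5)
|Γ| = 219/269

|Γ| ≈ 0.813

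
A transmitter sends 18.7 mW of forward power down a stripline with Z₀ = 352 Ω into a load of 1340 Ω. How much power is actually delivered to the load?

Γ = (1340 − 352)/(1340 + 352) = 0.584
|Γ|² = 0.341
P_refl = |Γ|²·P_inc = 6.38 mW, P_del = (1 − |Γ|²)·P_inc = 12.3 mW

P_delivered ≈ 12.3 mW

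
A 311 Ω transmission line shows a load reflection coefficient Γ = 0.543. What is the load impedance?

Z_L = Z_0·(1 + Γ)/(1 − Γ) = 311·(1.54)/(0.457)

Z_L ≈ 1050 Ω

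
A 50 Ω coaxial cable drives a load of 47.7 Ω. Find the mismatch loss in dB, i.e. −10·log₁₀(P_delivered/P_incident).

Γ = (47.7 − 50)/(47.7 + 50) = -0.0235
|Γ|² = 0.000554, so P_del/P_inc = 1 − |Γ|² = 0.999
ML = −10·log₁₀(1 − |Γ|²)

mismatch loss ≈ 0.00241 dB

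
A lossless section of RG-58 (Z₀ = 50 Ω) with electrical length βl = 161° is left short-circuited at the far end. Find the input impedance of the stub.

Z_in ≈ −j17.2 Ω

tan(βl) = -0.344
For a short-circuited stub, Z_in = jZ_0·tan(βl)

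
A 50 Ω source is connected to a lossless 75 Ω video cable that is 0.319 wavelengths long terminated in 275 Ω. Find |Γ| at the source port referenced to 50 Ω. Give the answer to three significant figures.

|Γ| ≈ 0.503

βl = 2π × 0.319 = 115°
tan(βl) = -2.16
Z_in = Z_0·(Z_L + jZ_0·tanβl)/(Z_0 + jZ_L·tanβl) = 24.4 + j31.6 Ω
Γ_s = (Z_in − Z_s)/(Z_in + Z_s) = (-25.6 + j31.6)/(74.4 + j31.6), |Γ_s| = 0.503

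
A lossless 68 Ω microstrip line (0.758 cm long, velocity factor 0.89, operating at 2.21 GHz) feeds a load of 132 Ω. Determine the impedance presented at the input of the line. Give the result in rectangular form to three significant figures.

Z_in ≈ 93.7 − j47.4 Ω

λ = v/f = 0.89·c / 2.21 GHz = 0.121 m
βl = 2π·l/λ = 2π × 0.0627 = 22.6°
tan(βl) = tan(22.6°) = 0.416
Z_in = Z_0·(Z_L + jZ_0·tanβl)/(Z_0 + jZ_L·tanβl)
     = 68·(132 + j28.3)/(68 + j54.9)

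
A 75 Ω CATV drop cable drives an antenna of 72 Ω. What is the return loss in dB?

RL ≈ 33.8 dB

Γ = (72 − 75)/(72 + 75) = -0.0204
RL = −20·log₁₀|Γ| = −20·log₁₀(0.0204)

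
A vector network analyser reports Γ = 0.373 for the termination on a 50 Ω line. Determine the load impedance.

Z_L = Z_0·(1 + Γ)/(1 − Γ) = 50·(1.37)/(0.627)

Z_L ≈ 109 Ω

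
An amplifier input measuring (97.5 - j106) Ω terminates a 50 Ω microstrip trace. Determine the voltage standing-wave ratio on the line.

Γ = (Z_L − Z_0)/(Z_L + Z_0) = (47.5 − j106)/(147.5 − j106)
|Γ| = 116/182 = 0.639
VSWR = (1 + |Γ|)/(1 − |Γ|) = 1.64/0.361

VSWR ≈ 4.55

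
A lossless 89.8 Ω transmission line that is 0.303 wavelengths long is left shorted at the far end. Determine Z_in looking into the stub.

βl = 2π × 0.303 = 109°
tan(βl) = -2.89
For a shorted stub, Z_in = jZ_0·tan(βl)

Z_in ≈ −j260 Ω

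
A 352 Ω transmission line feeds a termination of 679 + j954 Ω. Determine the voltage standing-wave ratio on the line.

Γ = (Z_L − Z_0)/(Z_L + Z_0) = (327 + j954)/(1031 + j954)
|Γ| = 1010/1400 = 0.718
VSWR = (1 + |Γ|)/(1 − |Γ|) = 1.72/0.282

VSWR ≈ 6.09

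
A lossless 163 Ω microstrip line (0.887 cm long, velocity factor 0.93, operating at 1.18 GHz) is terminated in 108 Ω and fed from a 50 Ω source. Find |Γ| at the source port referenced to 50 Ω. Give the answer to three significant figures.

λ = v/f = 0.93·c / 1.18 GHz = 0.236 m
βl = 2π·l/λ = 2π × 0.0375 = 13.5°
tan(βl) = 0.24
Z_in = Z_0·(Z_L + jZ_0·tanβl)/(Z_0 + jZ_L·tanβl) = 111 + j21.4 Ω
Γ_s = (Z_in − Z_s)/(Z_in + Z_s) = (61.4 + j21.4)/(161 + j21.4), |Γ_s| = 0.399

|Γ| ≈ 0.399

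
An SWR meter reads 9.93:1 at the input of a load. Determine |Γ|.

|Γ| ≈ 0.817

|Γ| = (S − 1)/(S + 1) = (9.93 − 1)/(9.93 + 1) = 8.93/10.9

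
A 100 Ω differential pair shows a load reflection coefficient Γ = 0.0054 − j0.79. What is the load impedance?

Z_L ≈ 23.3 − j97.9 Ω

Z_L = Z_0·(1 + Γ)/(1 − Γ) = 100·(1.01 − j0.79)/(0.995 + j0.79)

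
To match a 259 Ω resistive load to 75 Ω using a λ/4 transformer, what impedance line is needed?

Z_qwt ≈ 139 Ω

Z_qwt = √(Z_0·R_L) = √(75 × 259) = √19420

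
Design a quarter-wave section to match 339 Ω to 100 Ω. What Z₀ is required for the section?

Z_qwt = √(Z_0·R_L) = √(100 × 339) = √33900

Z_qwt ≈ 184 Ω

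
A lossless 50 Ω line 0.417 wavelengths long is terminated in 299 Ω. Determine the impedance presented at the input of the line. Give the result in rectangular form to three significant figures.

βl = 2π × 0.417 = 150°
tan(βl) = tan(150°) = -0.575
Z_in = Z_0·(Z_L + jZ_0·tanβl)/(Z_0 + jZ_L·tanβl)
     = 50·(299 − j28.7)/(50 − j172)

Z_in ≈ 31.1 + j78 Ω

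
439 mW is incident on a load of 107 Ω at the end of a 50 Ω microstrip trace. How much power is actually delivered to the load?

Γ = (107 − 50)/(107 + 50) = 0.363
|Γ|² = 0.132
P_refl = |Γ|²·P_inc = 57.9 mW, P_del = (1 − |Γ|²)·P_inc = 381 mW

P_delivered ≈ 381 mW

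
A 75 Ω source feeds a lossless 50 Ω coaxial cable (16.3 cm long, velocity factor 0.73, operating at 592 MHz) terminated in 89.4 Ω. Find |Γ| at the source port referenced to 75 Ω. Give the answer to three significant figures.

λ = v/f = 0.73·c / 592 MHz = 0.37 m
βl = 2π·l/λ = 2π × 0.441 = 159°
tan(βl) = -0.391
Z_in = Z_0·(Z_L + jZ_0·tanβl)/(Z_0 + jZ_L·tanβl) = 69.2 + j28.9 Ω
Γ_s = (Z_in − Z_s)/(Z_in + Z_s) = (-5.8 + j28.9)/(144 + j28.9), |Γ_s| = 0.2

|Γ| ≈ 0.2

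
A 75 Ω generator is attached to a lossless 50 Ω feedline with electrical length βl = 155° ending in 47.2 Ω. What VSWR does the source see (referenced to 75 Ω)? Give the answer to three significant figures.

tan(βl) = -0.466
Z_in = Z_0·(Z_L + jZ_0·tanβl)/(Z_0 + jZ_L·tanβl) = 48.1 − j2.13 Ω
Γ_s = (Z_in − Z_s)/(Z_in + Z_s) = (-26.9 − j2.13)/(123 − j2.13), |Γ_s| = 0.219
VSWR = (1 + |Γ_s|)/(1 − |Γ_s|)

VSWR ≈ 1.56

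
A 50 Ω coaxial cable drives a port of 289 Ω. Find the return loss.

RL ≈ 3.04 dB

Γ = (289 − 50)/(289 + 50) = 0.705
RL = −20·log₁₀|Γ| = −20·log₁₀(0.705)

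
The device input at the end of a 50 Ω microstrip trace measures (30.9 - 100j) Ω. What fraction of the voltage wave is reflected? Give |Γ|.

|Γ| ≈ 0.791

Γ = (Z_L − Z_0)/(Z_L + Z_0) = (-19.1 − j100)/(80.9 − j100)
|Γ| = 102/129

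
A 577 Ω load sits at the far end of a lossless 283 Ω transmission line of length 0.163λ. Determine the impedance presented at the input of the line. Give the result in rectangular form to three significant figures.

Z_in ≈ 175 − j120 Ω

βl = 2π × 0.163 = 58.7°
tan(βl) = tan(58.7°) = 1.64
Z_in = Z_0·(Z_L + jZ_0·tanβl)/(Z_0 + jZ_L·tanβl)
     = 283·(577 + j465)/(283 + j948)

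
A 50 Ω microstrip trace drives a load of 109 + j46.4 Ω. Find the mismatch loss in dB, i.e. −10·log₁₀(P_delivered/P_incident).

mismatch loss ≈ 0.998 dB

Γ = (59 + j46.4)/(159 + j46.4), |Γ| = 0.453
|Γ|² = 0.205, so P_del/P_inc = 1 − |Γ|² = 0.795
ML = −10·log₁₀(1 − |Γ|²)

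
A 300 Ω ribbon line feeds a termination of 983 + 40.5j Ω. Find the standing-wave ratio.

Γ = (Z_L − Z_0)/(Z_L + Z_0) = (683 + j40.5)/(1283 + j40.5)
|Γ| = 684/1280 = 0.533
VSWR = (1 + |Γ|)/(1 − |Γ|) = 1.53/0.467

VSWR ≈ 3.28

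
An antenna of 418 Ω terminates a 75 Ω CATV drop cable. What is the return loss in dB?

RL ≈ 3.15 dB

Γ = (418 − 75)/(418 + 75) = 0.696
RL = −20·log₁₀|Γ| = −20·log₁₀(0.696)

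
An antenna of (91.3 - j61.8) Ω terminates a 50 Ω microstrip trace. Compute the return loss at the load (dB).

RL ≈ 6.34 dB

Γ = (41.3 − j61.8)/(141.3 − j61.8), |Γ| = 0.482
RL = −20·log₁₀|Γ| = −20·log₁₀(0.482)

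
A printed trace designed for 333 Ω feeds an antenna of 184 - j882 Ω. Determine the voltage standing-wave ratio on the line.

Γ = (Z_L − Z_0)/(Z_L + Z_0) = (-149 − j882)/(517 − j882)
|Γ| = 894/1020 = 0.875
VSWR = (1 + |Γ|)/(1 − |Γ|) = 1.87/0.125

VSWR ≈ 15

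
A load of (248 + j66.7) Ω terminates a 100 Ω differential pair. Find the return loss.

RL ≈ 6.78 dB

Γ = (148 + j66.7)/(348 + j66.7), |Γ| = 0.458
RL = −20·log₁₀|Γ| = −20·log₁₀(0.458)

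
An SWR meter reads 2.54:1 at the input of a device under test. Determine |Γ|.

|Γ| ≈ 0.435

|Γ| = (S − 1)/(S + 1) = (2.54 − 1)/(2.54 + 1) = 1.54/3.54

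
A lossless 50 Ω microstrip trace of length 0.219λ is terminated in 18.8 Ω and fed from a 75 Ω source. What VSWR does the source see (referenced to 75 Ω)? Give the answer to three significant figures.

VSWR ≈ 1.88

βl = 2π × 0.219 = 78.8°
tan(βl) = 5.07
Z_in = Z_0·(Z_L + jZ_0·tanβl)/(Z_0 + jZ_L·tanβl) = 108 + j47 Ω
Γ_s = (Z_in − Z_s)/(Z_in + Z_s) = (33.3 + j47)/(183 + j47), |Γ_s| = 0.304
VSWR = (1 + |Γ_s|)/(1 − |Γ_s|)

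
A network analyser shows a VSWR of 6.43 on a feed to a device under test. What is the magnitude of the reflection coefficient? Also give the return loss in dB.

|Γ| ≈ 0.731; return loss ≈ 2.72 dB

|Γ| = (S − 1)/(S + 1) = (6.43 − 1)/(6.43 + 1) = 5.43/7.43
RL = −20·log₁₀|Γ| = −20·log₁₀(0.731)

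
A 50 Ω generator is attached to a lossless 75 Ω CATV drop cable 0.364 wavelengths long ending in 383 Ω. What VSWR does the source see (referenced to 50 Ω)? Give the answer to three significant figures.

βl = 2π × 0.364 = 131°
tan(βl) = -1.15
Z_in = Z_0·(Z_L + jZ_0·tanβl)/(Z_0 + jZ_L·tanβl) = 25.1 + j61 Ω
Γ_s = (Z_in − Z_s)/(Z_in + Z_s) = (-24.9 + j61)/(75.1 + j61), |Γ_s| = 0.681
VSWR = (1 + |Γ_s|)/(1 − |Γ_s|)

VSWR ≈ 5.27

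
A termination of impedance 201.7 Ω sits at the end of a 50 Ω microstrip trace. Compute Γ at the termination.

Γ = (Z_L − Z_0)/(Z_L + Z_0) = (201.7 − 50)/(201.7 + 50) = 151.7/251.7

Γ = 0.603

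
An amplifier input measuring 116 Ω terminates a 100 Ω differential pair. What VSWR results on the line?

VSWR ≈ 1.16

Γ = (116 − 100)/(116 + 100) = 0.0741
VSWR = (1 + 0.0741)/(1 − 0.0741)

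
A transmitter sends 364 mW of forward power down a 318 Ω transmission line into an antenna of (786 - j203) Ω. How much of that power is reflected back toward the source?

P_reflected ≈ 75.2 mW

|Γ| = |(468 − j203)/(1104 − j203)| = 0.454
|Γ|² = 0.207
P_refl = |Γ|²·P_inc = 75.2 mW, P_del = (1 − |Γ|²)·P_inc = 289 mW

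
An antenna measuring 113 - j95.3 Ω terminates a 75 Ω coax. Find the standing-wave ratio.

VSWR ≈ 2.9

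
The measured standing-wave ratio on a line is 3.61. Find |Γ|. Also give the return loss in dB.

|Γ| ≈ 0.566; return loss ≈ 4.94 dB

|Γ| = (S − 1)/(S + 1) = (3.61 − 1)/(3.61 + 1) = 2.61/4.61
RL = −20·log₁₀|Γ| = −20·log₁₀(0.566)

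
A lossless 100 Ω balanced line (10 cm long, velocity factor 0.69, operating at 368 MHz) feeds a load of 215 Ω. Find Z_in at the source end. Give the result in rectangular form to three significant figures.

Z_in ≈ 54.8 − j36.4 Ω

λ = v/f = 0.69·c / 368 MHz = 0.562 m
βl = 2π·l/λ = 2π × 0.178 = 64°
tan(βl) = tan(64°) = 2.05
Z_in = Z_0·(Z_L + jZ_0·tanβl)/(Z_0 + jZ_L·tanβl)
     = 100·(215 + j205)/(100 + j441)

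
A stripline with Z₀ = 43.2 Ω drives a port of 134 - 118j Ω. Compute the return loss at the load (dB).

Γ = (90.8 − j118)/(177.2 − j118), |Γ| = 0.699
RL = −20·log₁₀|Γ| = −20·log₁₀(0.699)

RL ≈ 3.11 dB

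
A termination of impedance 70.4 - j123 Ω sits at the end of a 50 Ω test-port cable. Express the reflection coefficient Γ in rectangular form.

Γ = (Z_L − Z_0)/(Z_L + Z_0) = (20.4 − j123)/(120.4 − j123)

Γ ≈ 0.594 − j0.415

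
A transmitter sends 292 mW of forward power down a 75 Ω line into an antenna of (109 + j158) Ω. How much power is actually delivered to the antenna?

|Γ| = |(34 + j158)/(184 + j158)| = 0.666
|Γ|² = 0.444
P_refl = |Γ|²·P_inc = 130 mW, P_del = (1 − |Γ|²)·P_inc = 162 mW

P_delivered ≈ 162 mW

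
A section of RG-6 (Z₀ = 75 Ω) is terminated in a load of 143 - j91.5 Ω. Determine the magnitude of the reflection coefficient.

|Γ| ≈ 0.482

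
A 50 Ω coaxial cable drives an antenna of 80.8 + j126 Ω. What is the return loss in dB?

RL ≈ 2.92 dB

Γ = (30.8 + j126)/(130.8 + j126), |Γ| = 0.714
RL = −20·log₁₀|Γ| = −20·log₁₀(0.714)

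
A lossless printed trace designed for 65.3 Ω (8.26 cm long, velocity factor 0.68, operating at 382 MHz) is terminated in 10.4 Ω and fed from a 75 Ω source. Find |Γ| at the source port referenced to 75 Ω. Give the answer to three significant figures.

|Γ| ≈ 0.715

λ = v/f = 0.68·c / 382 MHz = 0.534 m
βl = 2π·l/λ = 2π × 0.155 = 55.7°
tan(βl) = 1.46
Z_in = Z_0·(Z_L + jZ_0·tanβl)/(Z_0 + jZ_L·tanβl) = 31 + j88.4 Ω
Γ_s = (Z_in − Z_s)/(Z_in + Z_s) = (-44 + j88.4)/(106 + j88.4), |Γ_s| = 0.715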